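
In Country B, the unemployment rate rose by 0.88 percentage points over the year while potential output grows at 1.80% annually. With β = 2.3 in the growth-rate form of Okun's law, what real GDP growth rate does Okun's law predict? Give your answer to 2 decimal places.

Growth-rate Okun's law: g_Y = g_Y* - β × Δu.
g_Y = 1.80 - 2.3 × (0.88) = 1.8 - 2.024 = -0.224%, i.e. -0.22% to 2 d.p.

-0.22%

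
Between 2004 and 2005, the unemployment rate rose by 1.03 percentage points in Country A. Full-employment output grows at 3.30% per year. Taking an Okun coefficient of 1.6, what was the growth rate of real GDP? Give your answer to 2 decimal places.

1.65%

Growth-rate Okun's law: g_Y = g_Y* - β × Δu.
g_Y = 3.30 - 1.6 × (1.03) = 3.3 - 1.648 = 1.652%, i.e. 1.65% to 2 d.p.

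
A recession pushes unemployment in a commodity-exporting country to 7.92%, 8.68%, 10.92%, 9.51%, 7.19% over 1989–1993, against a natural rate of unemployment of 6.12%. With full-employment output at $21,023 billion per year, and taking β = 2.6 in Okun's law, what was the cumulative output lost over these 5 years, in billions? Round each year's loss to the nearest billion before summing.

Year 1989: gap = -2.6 × (7.92 - 6.12) = -4.68%, loss ≈ 21023 × 4.68/100 ≈ 984.
Year 1990: gap = -2.6 × (8.68 - 6.12) = -6.656%, loss ≈ 21023 × 6.656/100 ≈ 1399.
Year 1991: gap = -2.6 × (10.92 - 6.12) = -12.48%, loss ≈ 21023 × 12.48/100 ≈ 2624.
Year 1992: gap = -2.6 × (9.51 - 6.12) = -8.814%, loss ≈ 21023 × 8.814/100 ≈ 1853.
Year 1993: gap = -2.6 × (7.19 - 6.12) = -2.782%, loss ≈ 21023 × 2.782/100 ≈ 585.
Total lost output = 984 + 1399 + 2624 + 1853 + 585 = 7445 billion.

$7,445 billion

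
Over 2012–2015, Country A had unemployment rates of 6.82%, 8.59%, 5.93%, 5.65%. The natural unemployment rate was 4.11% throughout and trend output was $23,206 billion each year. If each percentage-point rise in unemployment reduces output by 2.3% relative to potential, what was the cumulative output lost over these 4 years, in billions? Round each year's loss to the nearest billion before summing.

$5,630 billion

Year 2012: gap = -2.3 × (6.82 - 4.11) = -6.233%, loss ≈ 23206 × 6.233/100 ≈ 1446.
Year 2013: gap = -2.3 × (8.59 - 4.11) = -10.304%, loss ≈ 23206 × 10.304/100 ≈ 2391.
Year 2014: gap = -2.3 × (5.93 - 4.11) = -4.186%, loss ≈ 23206 × 4.186/100 ≈ 971.
Year 2015: gap = -2.3 × (5.65 - 4.11) = -3.542%, loss ≈ 23206 × 3.542/100 ≈ 822.
Total lost output = 1446 + 2391 + 971 + 822 = 5630 billion.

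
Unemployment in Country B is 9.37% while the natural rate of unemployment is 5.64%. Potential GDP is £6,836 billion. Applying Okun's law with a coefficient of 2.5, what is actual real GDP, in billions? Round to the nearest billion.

£6,199 billion

Unemployment gap = 9.37 - 5.64 = 3.73 points, so the output gap is -2.5 × 3.73 = -9.325%.
Actual GDP = 6836 × (1 - 9.325/100) = 6836 × 0.90675 ≈ 6199 billion.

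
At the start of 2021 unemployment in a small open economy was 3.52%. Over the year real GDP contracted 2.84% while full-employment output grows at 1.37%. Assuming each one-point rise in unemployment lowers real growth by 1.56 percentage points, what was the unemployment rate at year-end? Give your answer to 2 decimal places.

Growth-rate Okun's law: g_Y = g_Y* - β × Δu, so Δu = (g_Y* - g_Y)/β.
Δu = (1.37 + 2.84)/1.56 = 4.21/1.56 = 2.70 percentage points.
Year-end unemployment = 3.52 + 2.7 = 6.22%.

6.22%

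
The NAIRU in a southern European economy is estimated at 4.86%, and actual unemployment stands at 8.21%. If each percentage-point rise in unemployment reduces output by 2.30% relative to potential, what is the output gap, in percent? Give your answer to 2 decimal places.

-7.71%

The unemployment gap is 8.21 - 4.86 = 3.35 percentage points.
Okun's law gives an output gap of -2.3 × 3.35 = -7.705%, i.e. 7.71% below potential.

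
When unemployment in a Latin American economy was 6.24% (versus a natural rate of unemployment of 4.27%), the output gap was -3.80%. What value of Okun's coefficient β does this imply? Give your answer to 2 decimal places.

β ≈ 1.93

Okun's law: output gap = -β × (u - u*).
-3.80 = -β × (6.24 - 4.27) = -β × 1.97, so β = 3.8/1.97 = 1.93.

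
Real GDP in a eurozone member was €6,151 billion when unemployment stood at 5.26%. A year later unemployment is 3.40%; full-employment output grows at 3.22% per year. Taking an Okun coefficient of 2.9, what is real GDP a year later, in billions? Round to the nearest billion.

Δu = 3.4 - 5.26 = -1.86 points.
Okun's law (growth form): g_Y = g_Y* - β × Δu = 3.22 - 2.9 × (-1.86) = 3.22 + 5.394 = 8.614%.
Real GDP in the next year = 6151 × (1 + 8.614/100) = 6151 × 1.08614 ≈ 6681 billion.

€6,681 billion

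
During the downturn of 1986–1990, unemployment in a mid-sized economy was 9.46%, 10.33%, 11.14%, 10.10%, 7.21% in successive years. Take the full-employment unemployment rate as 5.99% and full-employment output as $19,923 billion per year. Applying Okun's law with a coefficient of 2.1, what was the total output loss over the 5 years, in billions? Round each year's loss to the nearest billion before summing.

$7,653 billion

Year 1986: gap = -2.1 × (9.46 - 5.99) = -7.287%, loss ≈ 19923 × 7.287/100 ≈ 1452.
Year 1987: gap = -2.1 × (10.33 - 5.99) = -9.114%, loss ≈ 19923 × 9.114/100 ≈ 1816.
Year 1988: gap = -2.1 × (11.14 - 5.99) = -10.815%, loss ≈ 19923 × 10.815/100 ≈ 2155.
Year 1989: gap = -2.1 × (10.1 - 5.99) = -8.631%, loss ≈ 19923 × 8.631/100 ≈ 1720.
Year 1990: gap = -2.1 × (7.21 - 5.99) = -2.562%, loss ≈ 19923 × 2.562/100 ≈ 510.
Total lost output = 1452 + 1816 + 2155 + 1720 + 510 = 7653 billion.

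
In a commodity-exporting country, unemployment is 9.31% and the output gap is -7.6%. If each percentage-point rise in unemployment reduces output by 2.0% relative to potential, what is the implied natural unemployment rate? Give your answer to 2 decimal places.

5.51%

From Okun's law, u - u* = -(output gap)/β = -(-7.6)/2.0 = 3.8 points.
So u* = 9.31 - 3.8 = 5.51%.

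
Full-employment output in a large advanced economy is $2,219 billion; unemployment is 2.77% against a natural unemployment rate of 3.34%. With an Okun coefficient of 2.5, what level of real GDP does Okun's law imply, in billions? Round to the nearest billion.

Unemployment gap = 2.77 - 3.34 = -0.57 points, so the output gap is -2.5 × (-0.57) = 1.425%.
Actual GDP = 2219 × (1 + 1.425/100) = 2219 × 1.01425 ≈ 2251 billion.

$2,251 billion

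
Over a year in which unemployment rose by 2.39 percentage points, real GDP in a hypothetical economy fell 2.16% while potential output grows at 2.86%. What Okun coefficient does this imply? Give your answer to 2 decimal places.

β ≈ 2.10

Growth form: g_Y = g_Y* - β × Δu, so β = (g_Y* - g_Y)/Δu.
β = (2.86 + 2.16)/2.39 = 5.02/2.39 = 2.10.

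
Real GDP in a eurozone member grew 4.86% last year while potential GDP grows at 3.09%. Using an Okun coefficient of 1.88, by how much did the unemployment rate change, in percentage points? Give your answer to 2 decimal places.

-0.94 percentage points

Growth-rate Okun's law: g_Y = g_Y* - β × Δu, so Δu = (g_Y* - g_Y)/β.
Δu = (3.09 - 4.86)/1.88 = -1.77/1.88 = -0.94 percentage points.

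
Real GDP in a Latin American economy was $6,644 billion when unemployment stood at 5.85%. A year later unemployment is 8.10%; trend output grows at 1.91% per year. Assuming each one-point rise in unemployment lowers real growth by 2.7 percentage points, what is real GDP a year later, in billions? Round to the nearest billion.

$6,367 billion

Δu = 8.1 - 5.85 = 2.25 points.
Okun's law (growth form): g_Y = g_Y* - β × Δu = 1.91 - 2.7 × (2.25) = 1.91 - 6.075 = -4.165%.
Real GDP in the next year = 6644 × (1 - 4.165/100) = 6644 × 0.95835 ≈ 6367 billion.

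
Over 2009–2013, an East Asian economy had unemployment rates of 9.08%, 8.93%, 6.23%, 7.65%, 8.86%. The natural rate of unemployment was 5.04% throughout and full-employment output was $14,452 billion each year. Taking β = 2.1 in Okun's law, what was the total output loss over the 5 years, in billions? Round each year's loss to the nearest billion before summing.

$4,719 billion

Year 2009: gap = -2.1 × (9.08 - 5.04) = -8.484%, loss ≈ 14452 × 8.484/100 ≈ 1226.
Year 2010: gap = -2.1 × (8.93 - 5.04) = -8.169%, loss ≈ 14452 × 8.169/100 ≈ 1181.
Year 2011: gap = -2.1 × (6.23 - 5.04) = -2.499%, loss ≈ 14452 × 2.499/100 ≈ 361.
Year 2012: gap = -2.1 × (7.65 - 5.04) = -5.481%, loss ≈ 14452 × 5.481/100 ≈ 792.
Year 2013: gap = -2.1 × (8.86 - 5.04) = -8.022%, loss ≈ 14452 × 8.022/100 ≈ 1159.
Total lost output = 1226 + 1181 + 361 + 792 + 1159 = 4719 billion.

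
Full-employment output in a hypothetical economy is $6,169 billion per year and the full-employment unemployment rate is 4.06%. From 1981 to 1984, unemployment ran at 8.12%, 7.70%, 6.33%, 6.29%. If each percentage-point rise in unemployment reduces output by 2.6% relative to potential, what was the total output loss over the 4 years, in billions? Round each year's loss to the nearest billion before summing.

$1,957 billion

Year 1981: gap = -2.6 × (8.12 - 4.06) = -10.556%, loss ≈ 6169 × 10.556/100 ≈ 651.
Year 1982: gap = -2.6 × (7.7 - 4.06) = -9.464%, loss ≈ 6169 × 9.464/100 ≈ 584.
Year 1983: gap = -2.6 × (6.33 - 4.06) = -5.902%, loss ≈ 6169 × 5.902/100 ≈ 364.
Year 1984: gap = -2.6 × (6.29 - 4.06) = -5.798%, loss ≈ 6169 × 5.798/100 ≈ 358.
Total lost output = 651 + 584 + 364 + 358 = 1957 billion.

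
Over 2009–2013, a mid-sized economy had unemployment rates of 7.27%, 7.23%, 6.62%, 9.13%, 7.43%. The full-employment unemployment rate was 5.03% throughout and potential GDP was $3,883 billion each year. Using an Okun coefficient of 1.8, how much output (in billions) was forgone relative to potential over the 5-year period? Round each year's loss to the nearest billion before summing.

Year 2009: gap = -1.8 × (7.27 - 5.03) = -4.032%, loss ≈ 3883 × 4.032/100 ≈ 157.
Year 2010: gap = -1.8 × (7.23 - 5.03) = -3.96%, loss ≈ 3883 × 3.96/100 ≈ 154.
Year 2011: gap = -1.8 × (6.62 - 5.03) = -2.862%, loss ≈ 3883 × 2.862/100 ≈ 111.
Year 2012: gap = -1.8 × (9.13 - 5.03) = -7.38%, loss ≈ 3883 × 7.38/100 ≈ 287.
Year 2013: gap = -1.8 × (7.43 - 5.03) = -4.32%, loss ≈ 3883 × 4.32/100 ≈ 168.
Total lost output = 157 + 154 + 111 + 287 + 168 = 877 billion.

$877 billion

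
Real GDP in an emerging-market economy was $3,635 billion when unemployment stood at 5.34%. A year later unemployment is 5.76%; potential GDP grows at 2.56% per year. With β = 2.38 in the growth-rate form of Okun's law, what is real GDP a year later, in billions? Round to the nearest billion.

$3,692 billion

Δu = 5.76 - 5.34 = 0.42 points.
Okun's law (growth form): g_Y = g_Y* - β × Δu = 2.56 - 2.38 × (0.42) = 2.56 - 0.9996 = 1.5604%.
Real GDP in the next year = 3635 × (1 + 1.5604/100) = 3635 × 1.015604 ≈ 3692 billion.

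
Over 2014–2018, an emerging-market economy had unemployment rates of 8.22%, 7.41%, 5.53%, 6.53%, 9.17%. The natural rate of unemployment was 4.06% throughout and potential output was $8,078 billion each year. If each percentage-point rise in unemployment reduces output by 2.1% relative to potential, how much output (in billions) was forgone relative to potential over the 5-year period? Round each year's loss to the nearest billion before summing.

Year 2014: gap = -2.1 × (8.22 - 4.06) = -8.736%, loss ≈ 8078 × 8.736/100 ≈ 706.
Year 2015: gap = -2.1 × (7.41 - 4.06) = -7.035%, loss ≈ 8078 × 7.035/100 ≈ 568.
Year 2016: gap = -2.1 × (5.53 - 4.06) = -3.087%, loss ≈ 8078 × 3.087/100 ≈ 249.
Year 2017: gap = -2.1 × (6.53 - 4.06) = -5.187%, loss ≈ 8078 × 5.187/100 ≈ 419.
Year 2018: gap = -2.1 × (9.17 - 4.06) = -10.731%, loss ≈ 8078 × 10.731/100 ≈ 867.
Total lost output = 706 + 568 + 249 + 419 + 867 = 2809 billion.

$2,809 billion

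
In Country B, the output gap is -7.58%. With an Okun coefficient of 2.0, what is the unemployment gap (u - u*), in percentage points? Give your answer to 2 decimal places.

3.79 percentage points

Okun's law: output gap = -β × (u - u*), so u - u* = -(output gap)/β.
u - u* = -(-7.58)/2.0 = 3.79 percentage points.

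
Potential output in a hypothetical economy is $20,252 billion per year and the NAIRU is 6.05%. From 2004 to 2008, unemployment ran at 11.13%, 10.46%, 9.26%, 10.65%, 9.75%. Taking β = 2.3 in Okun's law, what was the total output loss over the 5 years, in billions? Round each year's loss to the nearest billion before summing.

Year 2004: gap = -2.3 × (11.13 - 6.05) = -11.684%, loss ≈ 20252 × 11.684/100 ≈ 2366.
Year 2005: gap = -2.3 × (10.46 - 6.05) = -10.143%, loss ≈ 20252 × 10.143/100 ≈ 2054.
Year 2006: gap = -2.3 × (9.26 - 6.05) = -7.383%, loss ≈ 20252 × 7.383/100 ≈ 1495.
Year 2007: gap = -2.3 × (10.65 - 6.05) = -10.58%, loss ≈ 20252 × 10.58/100 ≈ 2143.
Year 2008: gap = -2.3 × (9.75 - 6.05) = -8.51%, loss ≈ 20252 × 8.51/100 ≈ 1723.
Total lost output = 2366 + 2054 + 1495 + 2143 + 1723 = 9781 billion.

$9,781 billion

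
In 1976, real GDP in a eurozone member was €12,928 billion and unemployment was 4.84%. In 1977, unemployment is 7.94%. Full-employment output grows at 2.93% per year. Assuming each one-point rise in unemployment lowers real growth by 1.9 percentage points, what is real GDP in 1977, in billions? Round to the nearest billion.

€12,545 billion

Δu = 7.94 - 4.84 = 3.1 points.
Okun's law (growth form): g_Y = g_Y* - β × Δu = 2.93 - 1.9 × (3.10) = 2.93 - 5.89 = -2.96%.
Real GDP in the next year = 12928 × (1 - 2.96/100) = 12928 × 0.9704 ≈ 12545 billion.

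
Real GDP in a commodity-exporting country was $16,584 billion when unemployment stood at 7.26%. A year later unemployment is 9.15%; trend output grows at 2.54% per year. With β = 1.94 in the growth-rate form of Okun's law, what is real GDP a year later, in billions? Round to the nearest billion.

Δu = 9.15 - 7.26 = 1.89 points.
Okun's law (growth form): g_Y = g_Y* - β × Δu = 2.54 - 1.94 × (1.89) = 2.54 - 3.6666 = -1.1266%.
Real GDP in the next year = 16584 × (1 - 1.1266/100) = 16584 × 0.988734 ≈ 16397 billion.

$16,397 billion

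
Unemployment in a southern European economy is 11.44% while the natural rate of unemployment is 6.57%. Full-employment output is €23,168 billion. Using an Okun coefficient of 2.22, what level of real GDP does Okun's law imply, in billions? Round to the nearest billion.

Unemployment gap = 11.44 - 6.57 = 4.87 points, so the output gap is -2.22 × 4.87 = -10.8114%.
Actual GDP = 23168 × (1 - 10.8114/100) = 23168 × 0.891886 ≈ 20663 billion.

€20,663 billion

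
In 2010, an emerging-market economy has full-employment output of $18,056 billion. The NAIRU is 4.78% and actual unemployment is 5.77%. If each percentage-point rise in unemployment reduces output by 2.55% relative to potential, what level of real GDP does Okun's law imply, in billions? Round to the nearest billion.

Unemployment gap = 5.77 - 4.78 = 0.99 points, so the output gap is -2.55 × 0.99 = -2.5245%.
Actual GDP = 18056 × (1 - 2.5245/100) = 18056 × 0.974755 ≈ 17600 billion.

$17,600 billion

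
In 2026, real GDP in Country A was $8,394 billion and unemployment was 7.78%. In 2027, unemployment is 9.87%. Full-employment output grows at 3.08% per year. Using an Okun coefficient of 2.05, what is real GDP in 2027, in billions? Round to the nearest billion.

Δu = 9.87 - 7.78 = 2.09 points.
Okun's law (growth form): g_Y = g_Y* - β × Δu = 3.08 - 2.05 × (2.09) = 3.08 - 4.2845 = -1.2045%.
Real GDP in the next year = 8394 × (1 - 1.2045/100) = 8394 × 0.987955 ≈ 8293 billion.

$8,293 billion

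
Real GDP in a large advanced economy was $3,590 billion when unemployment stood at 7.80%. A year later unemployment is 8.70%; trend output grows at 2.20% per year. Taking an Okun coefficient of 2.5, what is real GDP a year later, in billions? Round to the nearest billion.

Δu = 8.7 - 7.8 = 0.9 points.
Okun's law (growth form): g_Y = g_Y* - β × Δu = 2.20 - 2.5 × (0.90) = 2.2 - 2.25 = -0.05%.
Real GDP in the next year = 3590 × (1 - 0.05/100) = 3590 × 0.9995 ≈ 3588 billion.

$3,588 billion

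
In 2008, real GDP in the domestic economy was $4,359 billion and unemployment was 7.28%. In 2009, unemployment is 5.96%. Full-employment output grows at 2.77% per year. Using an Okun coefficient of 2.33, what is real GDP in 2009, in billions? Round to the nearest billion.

$4,614 billion

Δu = 5.96 - 7.28 = -1.32 points.
Okun's law (growth form): g_Y = g_Y* - β × Δu = 2.77 - 2.33 × (-1.32) = 2.77 + 3.0756 = 5.8456%.
Real GDP in the next year = 4359 × (1 + 5.8456/100) = 4359 × 1.058456 ≈ 4614 billion.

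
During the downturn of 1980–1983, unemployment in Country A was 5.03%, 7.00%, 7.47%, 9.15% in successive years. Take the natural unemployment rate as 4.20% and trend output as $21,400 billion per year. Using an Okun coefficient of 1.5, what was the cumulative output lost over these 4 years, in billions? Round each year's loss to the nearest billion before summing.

Year 1980: gap = -1.5 × (5.03 - 4.2) = -1.245%, loss ≈ 21400 × 1.245/100 ≈ 266.
Year 1981: gap = -1.5 × (7 - 4.2) = -4.2%, loss ≈ 21400 × 4.2/100 ≈ 899.
Year 1982: gap = -1.5 × (7.47 - 4.2) = -4.905%, loss ≈ 21400 × 4.905/100 ≈ 1050.
Year 1983: gap = -1.5 × (9.15 - 4.2) = -7.425%, loss ≈ 21400 × 7.425/100 ≈ 1589.
Total lost output = 266 + 899 + 1050 + 1589 = 3804 billion.

$3,804 billion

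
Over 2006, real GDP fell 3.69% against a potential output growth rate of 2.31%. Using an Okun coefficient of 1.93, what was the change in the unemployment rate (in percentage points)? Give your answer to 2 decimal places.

Growth-rate Okun's law: g_Y = g_Y* - β × Δu, so Δu = (g_Y* - g_Y)/β.
Δu = (2.31 + 3.69)/1.93 = 6/1.93 = 3.11 percentage points.

3.11 percentage points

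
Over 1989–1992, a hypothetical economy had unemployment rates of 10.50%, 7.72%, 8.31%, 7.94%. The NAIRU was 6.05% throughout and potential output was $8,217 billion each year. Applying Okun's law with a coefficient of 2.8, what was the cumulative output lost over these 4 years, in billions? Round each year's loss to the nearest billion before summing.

$2,363 billion

Year 1989: gap = -2.8 × (10.5 - 6.05) = -12.46%, loss ≈ 8217 × 12.46/100 ≈ 1024.
Year 1990: gap = -2.8 × (7.72 - 6.05) = -4.676%, loss ≈ 8217 × 4.676/100 ≈ 384.
Year 1991: gap = -2.8 × (8.31 - 6.05) = -6.328%, loss ≈ 8217 × 6.328/100 ≈ 520.
Year 1992: gap = -2.8 × (7.94 - 6.05) = -5.292%, loss ≈ 8217 × 5.292/100 ≈ 435.
Total lost output = 1024 + 384 + 520 + 435 = 2363 billion.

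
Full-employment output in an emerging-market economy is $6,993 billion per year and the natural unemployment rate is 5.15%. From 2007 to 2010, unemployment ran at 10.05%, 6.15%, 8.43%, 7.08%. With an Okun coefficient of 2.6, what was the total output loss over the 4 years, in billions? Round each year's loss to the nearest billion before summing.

$2,020 billion

Year 2007: gap = -2.6 × (10.05 - 5.15) = -12.74%, loss ≈ 6993 × 12.74/100 ≈ 891.
Year 2008: gap = -2.6 × (6.15 - 5.15) = -2.6%, loss ≈ 6993 × 2.6/100 ≈ 182.
Year 2009: gap = -2.6 × (8.43 - 5.15) = -8.528%, loss ≈ 6993 × 8.528/100 ≈ 596.
Year 2010: gap = -2.6 × (7.08 - 5.15) = -5.018%, loss ≈ 6993 × 5.018/100 ≈ 351.
Total lost output = 891 + 182 + 596 + 351 = 2020 billion.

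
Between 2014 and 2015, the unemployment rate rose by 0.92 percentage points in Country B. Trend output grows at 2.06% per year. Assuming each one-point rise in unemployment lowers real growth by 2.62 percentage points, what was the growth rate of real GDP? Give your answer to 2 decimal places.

-0.35%

Growth-rate Okun's law: g_Y = g_Y* - β × Δu.
g_Y = 2.06 - 2.62 × (0.92) = 2.06 - 2.4104 = -0.3504%, i.e. -0.35% to 2 d.p.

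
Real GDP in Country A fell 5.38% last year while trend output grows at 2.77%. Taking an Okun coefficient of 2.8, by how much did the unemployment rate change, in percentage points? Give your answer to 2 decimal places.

2.91 percentage points

Growth-rate Okun's law: g_Y = g_Y* - β × Δu, so Δu = (g_Y* - g_Y)/β.
Δu = (2.77 + 5.38)/2.8 = 8.15/2.8 = 2.91 percentage points.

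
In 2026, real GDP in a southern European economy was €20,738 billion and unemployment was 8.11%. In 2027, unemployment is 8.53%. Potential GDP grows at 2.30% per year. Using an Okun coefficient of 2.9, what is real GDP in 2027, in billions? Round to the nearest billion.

€20,962 billion

Δu = 8.53 - 8.11 = 0.42 points.
Okun's law (growth form): g_Y = g_Y* - β × Δu = 2.30 - 2.9 × (0.42) = 2.3 - 1.218 = 1.082%.
Real GDP in the next year = 20738 × (1 + 1.082/100) = 20738 × 1.01082 ≈ 20962 billion.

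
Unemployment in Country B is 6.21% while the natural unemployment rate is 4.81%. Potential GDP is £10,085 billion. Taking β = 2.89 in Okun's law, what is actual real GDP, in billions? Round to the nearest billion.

Unemployment gap = 6.21 - 4.81 = 1.4 points, so the output gap is -2.89 × 1.4 = -4.046%.
Actual GDP = 10085 × (1 - 4.046/100) = 10085 × 0.95954 ≈ 9677 billion.

£9,677 billion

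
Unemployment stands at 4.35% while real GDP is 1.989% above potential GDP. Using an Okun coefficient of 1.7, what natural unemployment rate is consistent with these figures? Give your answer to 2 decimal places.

5.52%

From Okun's law, u - u* = -(output gap)/β = -(1.989)/1.7 = -1.17 points.
So u* = 4.35 + 1.17 = 5.52%.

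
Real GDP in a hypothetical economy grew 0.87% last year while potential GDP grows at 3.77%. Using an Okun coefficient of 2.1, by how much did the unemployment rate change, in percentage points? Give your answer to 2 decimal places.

1.38 percentage points

Growth-rate Okun's law: g_Y = g_Y* - β × Δu, so Δu = (g_Y* - g_Y)/β.
Δu = (3.77 - 0.87)/2.1 = 2.9/2.1 = 1.38 percentage points.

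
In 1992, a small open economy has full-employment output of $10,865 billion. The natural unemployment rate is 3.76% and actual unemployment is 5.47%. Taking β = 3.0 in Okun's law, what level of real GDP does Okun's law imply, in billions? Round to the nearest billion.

$10,308 billion

Unemployment gap = 5.47 - 3.76 = 1.71 points, so the output gap is -3 × 1.71 = -5.13%.
Actual GDP = 10865 × (1 - 5.13/100) = 10865 × 0.9487 ≈ 10308 billion.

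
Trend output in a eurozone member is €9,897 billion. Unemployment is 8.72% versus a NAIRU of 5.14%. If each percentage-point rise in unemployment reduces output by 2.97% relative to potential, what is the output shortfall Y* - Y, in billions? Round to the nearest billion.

€1,052 billion

Output gap = -2.97 × (8.72 - 5.14) = -2.97 × 3.58 = -10.6326%.
Actual GDP ≈ 9897 × 0.893674 ≈ 8845 billion, so the shortfall is 9897 - 8845 = 1052 billion.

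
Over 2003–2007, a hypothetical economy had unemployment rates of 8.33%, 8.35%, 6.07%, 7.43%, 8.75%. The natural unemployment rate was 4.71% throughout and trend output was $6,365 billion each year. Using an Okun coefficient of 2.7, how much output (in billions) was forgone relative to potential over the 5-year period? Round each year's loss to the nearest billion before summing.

Year 2003: gap = -2.7 × (8.33 - 4.71) = -9.774%, loss ≈ 6365 × 9.774/100 ≈ 622.
Year 2004: gap = -2.7 × (8.35 - 4.71) = -9.828%, loss ≈ 6365 × 9.828/100 ≈ 626.
Year 2005: gap = -2.7 × (6.07 - 4.71) = -3.672%, loss ≈ 6365 × 3.672/100 ≈ 234.
Year 2006: gap = -2.7 × (7.43 - 4.71) = -7.344%, loss ≈ 6365 × 7.344/100 ≈ 467.
Year 2007: gap = -2.7 × (8.75 - 4.71) = -10.908%, loss ≈ 6365 × 10.908/100 ≈ 694.
Total lost output = 622 + 626 + 234 + 467 + 694 = 2643 billion.

$2,643 billion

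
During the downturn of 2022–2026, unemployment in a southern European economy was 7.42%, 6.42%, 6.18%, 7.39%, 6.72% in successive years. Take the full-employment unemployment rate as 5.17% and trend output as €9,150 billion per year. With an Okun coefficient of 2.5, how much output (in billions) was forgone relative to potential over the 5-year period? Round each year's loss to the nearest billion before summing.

€1,895 billion

Year 2022: gap = -2.5 × (7.42 - 5.17) = -5.625%, loss ≈ 9150 × 5.625/100 ≈ 515.
Year 2023: gap = -2.5 × (6.42 - 5.17) = -3.125%, loss ≈ 9150 × 3.125/100 ≈ 286.
Year 2024: gap = -2.5 × (6.18 - 5.17) = -2.525%, loss ≈ 9150 × 2.525/100 ≈ 231.
Year 2025: gap = -2.5 × (7.39 - 5.17) = -5.55%, loss ≈ 9150 × 5.55/100 ≈ 508.
Year 2026: gap = -2.5 × (6.72 - 5.17) = -3.875%, loss ≈ 9150 × 3.875/100 ≈ 355.
Total lost output = 515 + 286 + 231 + 508 + 355 = 1895 billion.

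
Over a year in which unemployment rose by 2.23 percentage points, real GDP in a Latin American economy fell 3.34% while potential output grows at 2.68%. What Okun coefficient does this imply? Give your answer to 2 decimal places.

Growth form: g_Y = g_Y* - β × Δu, so β = (g_Y* - g_Y)/Δu.
β = (2.68 + 3.34)/2.23 = 6.02/2.23 = 2.70.

β ≈ 2.70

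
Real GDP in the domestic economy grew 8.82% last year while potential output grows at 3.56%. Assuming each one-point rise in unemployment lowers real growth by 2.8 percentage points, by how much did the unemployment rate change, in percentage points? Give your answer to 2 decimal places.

-1.88 percentage points

Growth-rate Okun's law: g_Y = g_Y* - β × Δu, so Δu = (g_Y* - g_Y)/β.
Δu = (3.56 - 8.82)/2.8 = -5.26/2.8 = -1.88 percentage points.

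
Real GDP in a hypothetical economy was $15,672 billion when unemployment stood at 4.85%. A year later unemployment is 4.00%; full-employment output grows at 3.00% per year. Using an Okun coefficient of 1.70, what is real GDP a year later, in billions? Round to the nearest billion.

$16,369 billion

Δu = 4 - 4.85 = -0.85 points.
Okun's law (growth form): g_Y = g_Y* - β × Δu = 3.00 - 1.70 × (-0.85) = 3 + 1.445 = 4.445%.
Real GDP in the next year = 15672 × (1 + 4.445/100) = 15672 × 1.04445 ≈ 16369 billion.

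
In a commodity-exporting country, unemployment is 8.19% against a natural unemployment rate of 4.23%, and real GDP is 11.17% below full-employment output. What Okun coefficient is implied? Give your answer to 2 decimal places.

Okun's law: output gap = -β × (u - u*).
-11.17 = -β × (8.19 - 4.23) = -β × 3.96, so β = 11.17/3.96 = 2.82.

β ≈ 2.82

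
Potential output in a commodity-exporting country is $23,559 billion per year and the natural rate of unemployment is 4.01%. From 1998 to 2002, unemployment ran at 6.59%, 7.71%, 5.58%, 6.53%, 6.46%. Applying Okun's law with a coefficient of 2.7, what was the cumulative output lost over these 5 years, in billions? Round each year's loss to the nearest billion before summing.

Year 1998: gap = -2.7 × (6.59 - 4.01) = -6.966%, loss ≈ 23559 × 6.966/100 ≈ 1641.
Year 1999: gap = -2.7 × (7.71 - 4.01) = -9.99%, loss ≈ 23559 × 9.99/100 ≈ 2354.
Year 2000: gap = -2.7 × (5.58 - 4.01) = -4.239%, loss ≈ 23559 × 4.239/100 ≈ 999.
Year 2001: gap = -2.7 × (6.53 - 4.01) = -6.804%, loss ≈ 23559 × 6.804/100 ≈ 1603.
Year 2002: gap = -2.7 × (6.46 - 4.01) = -6.615%, loss ≈ 23559 × 6.615/100 ≈ 1558.
Total lost output = 1641 + 2354 + 999 + 1603 + 1558 = 8155 billion.

$8,155 billion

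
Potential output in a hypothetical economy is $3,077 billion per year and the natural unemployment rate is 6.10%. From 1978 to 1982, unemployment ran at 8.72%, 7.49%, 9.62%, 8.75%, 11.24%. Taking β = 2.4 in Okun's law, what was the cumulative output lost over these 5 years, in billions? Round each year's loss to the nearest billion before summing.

$1,132 billion

Year 1978: gap = -2.4 × (8.72 - 6.1) = -6.288%, loss ≈ 3077 × 6.288/100 ≈ 193.
Year 1979: gap = -2.4 × (7.49 - 6.1) = -3.336%, loss ≈ 3077 × 3.336/100 ≈ 103.
Year 1980: gap = -2.4 × (9.62 - 6.1) = -8.448%, loss ≈ 3077 × 8.448/100 ≈ 260.
Year 1981: gap = -2.4 × (8.75 - 6.1) = -6.36%, loss ≈ 3077 × 6.36/100 ≈ 196.
Year 1982: gap = -2.4 × (11.24 - 6.1) = -12.336%, loss ≈ 3077 × 12.336/100 ≈ 380.
Total lost output = 193 + 103 + 260 + 196 + 380 = 1132 billion.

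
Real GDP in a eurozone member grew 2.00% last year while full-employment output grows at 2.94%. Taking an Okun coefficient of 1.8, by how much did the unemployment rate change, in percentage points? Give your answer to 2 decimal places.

Growth-rate Okun's law: g_Y = g_Y* - β × Δu, so Δu = (g_Y* - g_Y)/β.
Δu = (2.94 - 2)/1.8 = 0.94/1.8 = 0.52 percentage points.

0.52 percentage points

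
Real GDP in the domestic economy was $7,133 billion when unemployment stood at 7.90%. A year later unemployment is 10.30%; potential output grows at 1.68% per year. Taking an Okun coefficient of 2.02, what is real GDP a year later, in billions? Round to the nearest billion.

Δu = 10.3 - 7.9 = 2.4 points.
Okun's law (growth form): g_Y = g_Y* - β × Δu = 1.68 - 2.02 × (2.40) = 1.68 - 4.848 = -3.168%.
Real GDP in the next year = 7133 × (1 - 3.168/100) = 7133 × 0.96832 ≈ 6907 billion.

$6,907 billion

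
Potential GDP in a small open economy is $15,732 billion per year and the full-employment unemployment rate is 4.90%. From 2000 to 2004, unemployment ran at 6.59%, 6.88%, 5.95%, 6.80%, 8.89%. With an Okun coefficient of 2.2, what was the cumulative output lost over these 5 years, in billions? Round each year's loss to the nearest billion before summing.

$3,672 billion

Year 2000: gap = -2.2 × (6.59 - 4.9) = -3.718%, loss ≈ 15732 × 3.718/100 ≈ 585.
Year 2001: gap = -2.2 × (6.88 - 4.9) = -4.356%, loss ≈ 15732 × 4.356/100 ≈ 685.
Year 2002: gap = -2.2 × (5.95 - 4.9) = -2.31%, loss ≈ 15732 × 2.31/100 ≈ 363.
Year 2003: gap = -2.2 × (6.8 - 4.9) = -4.18%, loss ≈ 15732 × 4.18/100 ≈ 658.
Year 2004: gap = -2.2 × (8.89 - 4.9) = -8.778%, loss ≈ 15732 × 8.778/100 ≈ 1381.
Total lost output = 585 + 685 + 363 + 658 + 1381 = 3672 billion.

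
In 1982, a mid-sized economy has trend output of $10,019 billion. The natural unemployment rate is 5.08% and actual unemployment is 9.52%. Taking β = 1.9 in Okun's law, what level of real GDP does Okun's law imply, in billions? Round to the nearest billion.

$9,174 billion

Unemployment gap = 9.52 - 5.08 = 4.44 points, so the output gap is -1.9 × 4.44 = -8.436%.
Actual GDP = 10019 × (1 - 8.436/100) = 10019 × 0.91564 ≈ 9174 billion.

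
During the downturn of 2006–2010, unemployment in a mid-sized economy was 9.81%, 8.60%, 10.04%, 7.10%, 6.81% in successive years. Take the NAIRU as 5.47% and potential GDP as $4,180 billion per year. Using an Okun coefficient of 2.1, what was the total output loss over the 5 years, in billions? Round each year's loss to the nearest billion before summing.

$1,318 billion

Year 2006: gap = -2.1 × (9.81 - 5.47) = -9.114%, loss ≈ 4180 × 9.114/100 ≈ 381.
Year 2007: gap = -2.1 × (8.6 - 5.47) = -6.573%, loss ≈ 4180 × 6.573/100 ≈ 275.
Year 2008: gap = -2.1 × (10.04 - 5.47) = -9.597%, loss ≈ 4180 × 9.597/100 ≈ 401.
Year 2009: gap = -2.1 × (7.1 - 5.47) = -3.423%, loss ≈ 4180 × 3.423/100 ≈ 143.
Year 2010: gap = -2.1 × (6.81 - 5.47) = -2.814%, loss ≈ 4180 × 2.814/100 ≈ 118.
Total lost output = 381 + 275 + 401 + 143 + 118 = 1318 billion.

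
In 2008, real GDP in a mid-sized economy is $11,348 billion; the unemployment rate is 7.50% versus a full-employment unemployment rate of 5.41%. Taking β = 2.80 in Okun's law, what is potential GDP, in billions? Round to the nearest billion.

$12,053 billion

Unemployment gap = 7.5 - 5.41 = 2.09 points, so output gap = -2.8 × 2.09 = -5.852%.
Since Y = Y* × (1 + gap/100), Y* = 11348/0.94148 ≈ 12053 billion.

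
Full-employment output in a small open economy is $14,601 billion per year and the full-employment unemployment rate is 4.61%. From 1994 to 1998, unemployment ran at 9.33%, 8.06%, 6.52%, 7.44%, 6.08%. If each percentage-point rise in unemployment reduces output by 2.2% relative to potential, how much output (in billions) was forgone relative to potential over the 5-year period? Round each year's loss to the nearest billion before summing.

$4,619 billion

Year 1994: gap = -2.2 × (9.33 - 4.61) = -10.384%, loss ≈ 14601 × 10.384/100 ≈ 1516.
Year 1995: gap = -2.2 × (8.06 - 4.61) = -7.59%, loss ≈ 14601 × 7.59/100 ≈ 1108.
Year 1996: gap = -2.2 × (6.52 - 4.61) = -4.202%, loss ≈ 14601 × 4.202/100 ≈ 614.
Year 1997: gap = -2.2 × (7.44 - 4.61) = -6.226%, loss ≈ 14601 × 6.226/100 ≈ 909.
Year 1998: gap = -2.2 × (6.08 - 4.61) = -3.234%, loss ≈ 14601 × 3.234/100 ≈ 472.
Total lost output = 1516 + 1108 + 614 + 909 + 472 = 4619 billion.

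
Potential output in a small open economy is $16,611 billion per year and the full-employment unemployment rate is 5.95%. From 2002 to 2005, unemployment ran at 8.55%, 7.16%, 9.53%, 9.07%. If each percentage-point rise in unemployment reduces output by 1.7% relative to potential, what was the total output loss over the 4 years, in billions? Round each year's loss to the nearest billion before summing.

Year 2002: gap = -1.7 × (8.55 - 5.95) = -4.42%, loss ≈ 16611 × 4.42/100 ≈ 734.
Year 2003: gap = -1.7 × (7.16 - 5.95) = -2.057%, loss ≈ 16611 × 2.057/100 ≈ 342.
Year 2004: gap = -1.7 × (9.53 - 5.95) = -6.086%, loss ≈ 16611 × 6.086/100 ≈ 1011.
Year 2005: gap = -1.7 × (9.07 - 5.95) = -5.304%, loss ≈ 16611 × 5.304/100 ≈ 881.
Total lost output = 734 + 342 + 1011 + 881 = 2968 billion.

$2,968 billion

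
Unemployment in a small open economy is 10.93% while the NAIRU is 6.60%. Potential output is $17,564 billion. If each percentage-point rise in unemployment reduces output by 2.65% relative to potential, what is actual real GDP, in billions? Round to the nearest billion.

Unemployment gap = 10.93 - 6.6 = 4.33 points, so the output gap is -2.65 × 4.33 = -11.4745%.
Actual GDP = 17564 × (1 - 11.4745/100) = 17564 × 0.885255 ≈ 15549 billion.

$15,549 billion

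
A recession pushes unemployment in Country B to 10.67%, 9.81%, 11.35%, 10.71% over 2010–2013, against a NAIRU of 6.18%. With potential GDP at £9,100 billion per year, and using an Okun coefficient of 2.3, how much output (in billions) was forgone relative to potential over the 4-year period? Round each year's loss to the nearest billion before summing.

Year 2010: gap = -2.3 × (10.67 - 6.18) = -10.327%, loss ≈ 9100 × 10.327/100 ≈ 940.
Year 2011: gap = -2.3 × (9.81 - 6.18) = -8.349%, loss ≈ 9100 × 8.349/100 ≈ 760.
Year 2012: gap = -2.3 × (11.35 - 6.18) = -11.891%, loss ≈ 9100 × 11.891/100 ≈ 1082.
Year 2013: gap = -2.3 × (10.71 - 6.18) = -10.419%, loss ≈ 9100 × 10.419/100 ≈ 948.
Total lost output = 940 + 760 + 1082 + 948 = 3730 billion.

£3,730 billion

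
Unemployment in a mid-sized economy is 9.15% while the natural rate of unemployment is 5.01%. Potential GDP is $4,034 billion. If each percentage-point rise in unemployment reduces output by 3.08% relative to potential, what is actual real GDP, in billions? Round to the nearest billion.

Unemployment gap = 9.15 - 5.01 = 4.14 points, so the output gap is -3.08 × 4.14 = -12.7512%.
Actual GDP = 4034 × (1 - 12.7512/100) = 4034 × 0.872488 ≈ 3520 billion.

$3,520 billion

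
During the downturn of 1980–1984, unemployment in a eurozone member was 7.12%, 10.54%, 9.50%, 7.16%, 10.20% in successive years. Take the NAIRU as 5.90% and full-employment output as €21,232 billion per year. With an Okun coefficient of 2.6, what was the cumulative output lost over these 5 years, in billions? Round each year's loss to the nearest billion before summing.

Year 1980: gap = -2.6 × (7.12 - 5.9) = -3.172%, loss ≈ 21232 × 3.172/100 ≈ 673.
Year 1981: gap = -2.6 × (10.54 - 5.9) = -12.064%, loss ≈ 21232 × 12.064/100 ≈ 2561.
Year 1982: gap = -2.6 × (9.5 - 5.9) = -9.36%, loss ≈ 21232 × 9.36/100 ≈ 1987.
Year 1983: gap = -2.6 × (7.16 - 5.9) = -3.276%, loss ≈ 21232 × 3.276/100 ≈ 696.
Year 1984: gap = -2.6 × (10.2 - 5.9) = -11.18%, loss ≈ 21232 × 11.18/100 ≈ 2374.
Total lost output = 673 + 2561 + 1987 + 696 + 2374 = 8291 billion.

€8,291 billion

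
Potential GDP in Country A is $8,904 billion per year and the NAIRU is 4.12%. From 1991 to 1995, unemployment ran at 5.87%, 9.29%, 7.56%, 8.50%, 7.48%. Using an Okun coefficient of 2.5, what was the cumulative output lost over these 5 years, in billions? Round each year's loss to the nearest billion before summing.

Year 1991: gap = -2.5 × (5.87 - 4.12) = -4.375%, loss ≈ 8904 × 4.375/100 ≈ 390.
Year 1992: gap = -2.5 × (9.29 - 4.12) = -12.925%, loss ≈ 8904 × 12.925/100 ≈ 1151.
Year 1993: gap = -2.5 × (7.56 - 4.12) = -8.6%, loss ≈ 8904 × 8.6/100 ≈ 766.
Year 1994: gap = -2.5 × (8.5 - 4.12) = -10.95%, loss ≈ 8904 × 10.95/100 ≈ 975.
Year 1995: gap = -2.5 × (7.48 - 4.12) = -8.4%, loss ≈ 8904 × 8.4/100 ≈ 748.
Total lost output = 390 + 1151 + 766 + 975 + 748 = 4030 billion.

$4,030 billion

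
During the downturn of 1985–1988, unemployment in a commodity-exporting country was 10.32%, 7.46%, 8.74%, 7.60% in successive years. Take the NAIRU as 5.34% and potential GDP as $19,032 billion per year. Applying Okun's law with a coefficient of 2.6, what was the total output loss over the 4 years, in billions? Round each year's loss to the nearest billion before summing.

$6,313 billion

Year 1985: gap = -2.6 × (10.32 - 5.34) = -12.948%, loss ≈ 19032 × 12.948/100 ≈ 2464.
Year 1986: gap = -2.6 × (7.46 - 5.34) = -5.512%, loss ≈ 19032 × 5.512/100 ≈ 1049.
Year 1987: gap = -2.6 × (8.74 - 5.34) = -8.84%, loss ≈ 19032 × 8.84/100 ≈ 1682.
Year 1988: gap = -2.6 × (7.6 - 5.34) = -5.876%, loss ≈ 19032 × 5.876/100 ≈ 1118.
Total lost output = 2464 + 1049 + 1682 + 1118 = 6313 billion.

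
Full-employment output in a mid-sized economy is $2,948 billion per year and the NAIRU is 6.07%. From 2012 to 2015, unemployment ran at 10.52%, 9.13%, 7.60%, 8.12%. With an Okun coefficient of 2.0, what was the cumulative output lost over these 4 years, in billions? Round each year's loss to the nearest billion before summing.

Year 2012: gap = -2.0 × (10.52 - 6.07) = -8.9%, loss ≈ 2948 × 8.9/100 ≈ 262.
Year 2013: gap = -2.0 × (9.13 - 6.07) = -6.12%, loss ≈ 2948 × 6.12/100 ≈ 180.
Year 2014: gap = -2.0 × (7.6 - 6.07) = -3.06%, loss ≈ 2948 × 3.06/100 ≈ 90.
Year 2015: gap = -2.0 × (8.12 - 6.07) = -4.1%, loss ≈ 2948 × 4.1/100 ≈ 121.
Total lost output = 262 + 180 + 90 + 121 = 653 billion.

$653 billion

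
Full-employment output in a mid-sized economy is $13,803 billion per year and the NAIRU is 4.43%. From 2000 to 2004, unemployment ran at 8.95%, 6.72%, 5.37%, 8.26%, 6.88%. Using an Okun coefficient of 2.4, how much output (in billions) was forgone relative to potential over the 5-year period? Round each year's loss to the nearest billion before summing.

$4,648 billion

Year 2000: gap = -2.4 × (8.95 - 4.43) = -10.848%, loss ≈ 13803 × 10.848/100 ≈ 1497.
Year 2001: gap = -2.4 × (6.72 - 4.43) = -5.496%, loss ≈ 13803 × 5.496/100 ≈ 759.
Year 2002: gap = -2.4 × (5.37 - 4.43) = -2.256%, loss ≈ 13803 × 2.256/100 ≈ 311.
Year 2003: gap = -2.4 × (8.26 - 4.43) = -9.192%, loss ≈ 13803 × 9.192/100 ≈ 1269.
Year 2004: gap = -2.4 × (6.88 - 4.43) = -5.88%, loss ≈ 13803 × 5.88/100 ≈ 812.
Total lost output = 1497 + 759 + 311 + 1269 + 812 = 4648 billion.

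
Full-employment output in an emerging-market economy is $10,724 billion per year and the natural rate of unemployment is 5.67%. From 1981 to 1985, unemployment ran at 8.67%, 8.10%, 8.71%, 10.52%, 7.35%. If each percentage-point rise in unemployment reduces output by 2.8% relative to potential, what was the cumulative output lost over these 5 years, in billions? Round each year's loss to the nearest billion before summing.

$4,504 billion

Year 1981: gap = -2.8 × (8.67 - 5.67) = -8.4%, loss ≈ 10724 × 8.4/100 ≈ 901.
Year 1982: gap = -2.8 × (8.1 - 5.67) = -6.804%, loss ≈ 10724 × 6.804/100 ≈ 730.
Year 1983: gap = -2.8 × (8.71 - 5.67) = -8.512%, loss ≈ 10724 × 8.512/100 ≈ 913.
Year 1984: gap = -2.8 × (10.52 - 5.67) = -13.58%, loss ≈ 10724 × 13.58/100 ≈ 1456.
Year 1985: gap = -2.8 × (7.35 - 5.67) = -4.704%, loss ≈ 10724 × 4.704/100 ≈ 504.
Total lost output = 901 + 730 + 913 + 1456 + 504 = 4504 billion.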